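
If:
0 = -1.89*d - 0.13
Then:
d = -0.07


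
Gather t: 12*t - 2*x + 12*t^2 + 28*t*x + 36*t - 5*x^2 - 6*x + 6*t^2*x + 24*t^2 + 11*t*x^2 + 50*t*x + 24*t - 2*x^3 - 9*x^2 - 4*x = t^2*(6*x + 36) + t*(11*x^2 + 78*x + 72) - 2*x^3 - 14*x^2 - 12*x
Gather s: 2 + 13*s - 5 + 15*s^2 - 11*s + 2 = 15*s^2 + 2*s - 1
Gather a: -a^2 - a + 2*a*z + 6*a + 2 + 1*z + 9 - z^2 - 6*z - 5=-a^2 + a*(2*z + 5) - z^2 - 5*z + 6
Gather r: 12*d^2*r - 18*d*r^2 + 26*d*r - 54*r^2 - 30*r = r^2*(-18*d - 54) + r*(12*d^2 + 26*d - 30)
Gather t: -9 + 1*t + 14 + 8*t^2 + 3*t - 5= 8*t^2 + 4*t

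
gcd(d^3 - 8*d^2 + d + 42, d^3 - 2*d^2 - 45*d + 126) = d - 3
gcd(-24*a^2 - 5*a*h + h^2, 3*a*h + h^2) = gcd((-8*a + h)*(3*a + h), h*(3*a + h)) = 3*a + h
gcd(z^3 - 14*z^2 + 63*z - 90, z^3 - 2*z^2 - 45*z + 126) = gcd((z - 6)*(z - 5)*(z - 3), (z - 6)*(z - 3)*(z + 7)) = z^2 - 9*z + 18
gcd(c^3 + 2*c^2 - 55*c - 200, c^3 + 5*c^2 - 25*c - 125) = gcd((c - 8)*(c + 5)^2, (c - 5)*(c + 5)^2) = c^2 + 10*c + 25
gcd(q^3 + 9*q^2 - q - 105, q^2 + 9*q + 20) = q + 5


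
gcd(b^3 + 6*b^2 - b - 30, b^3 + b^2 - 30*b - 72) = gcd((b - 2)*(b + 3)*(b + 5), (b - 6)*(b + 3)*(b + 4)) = b + 3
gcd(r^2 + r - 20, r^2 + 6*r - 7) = 1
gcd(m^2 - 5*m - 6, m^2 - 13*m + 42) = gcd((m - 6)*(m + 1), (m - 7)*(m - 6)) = m - 6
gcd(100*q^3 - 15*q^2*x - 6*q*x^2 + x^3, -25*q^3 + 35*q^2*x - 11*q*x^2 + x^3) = 25*q^2 - 10*q*x + x^2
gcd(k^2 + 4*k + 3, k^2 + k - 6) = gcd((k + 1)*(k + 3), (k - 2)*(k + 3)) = k + 3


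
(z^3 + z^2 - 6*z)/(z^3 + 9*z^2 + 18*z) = (z - 2)/(z + 6)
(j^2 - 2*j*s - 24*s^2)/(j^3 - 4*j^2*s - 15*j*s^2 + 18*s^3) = (-j - 4*s)/(-j^2 - 2*j*s + 3*s^2)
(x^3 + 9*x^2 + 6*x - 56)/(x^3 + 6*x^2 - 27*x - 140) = (x - 2)/(x - 5)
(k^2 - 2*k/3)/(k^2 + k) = (k - 2/3)/(k + 1)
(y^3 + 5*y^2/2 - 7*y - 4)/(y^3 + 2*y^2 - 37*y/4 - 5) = 2*(y - 2)/(2*y - 5)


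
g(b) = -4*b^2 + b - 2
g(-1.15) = -8.44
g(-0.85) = -5.74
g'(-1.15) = 10.20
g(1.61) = -10.76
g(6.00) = -140.00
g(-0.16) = -2.26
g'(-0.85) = 7.80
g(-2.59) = -31.42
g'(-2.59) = 21.72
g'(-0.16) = 2.28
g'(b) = 1 - 8*b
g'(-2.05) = 17.40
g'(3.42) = -26.36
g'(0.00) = 1.00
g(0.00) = -2.00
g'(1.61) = -11.88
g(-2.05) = -20.86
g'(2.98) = -22.84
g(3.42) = -45.37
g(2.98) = -34.54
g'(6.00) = -47.00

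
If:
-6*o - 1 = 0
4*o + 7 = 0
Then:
No Solution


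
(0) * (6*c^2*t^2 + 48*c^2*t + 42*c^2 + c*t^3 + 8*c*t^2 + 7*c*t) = 0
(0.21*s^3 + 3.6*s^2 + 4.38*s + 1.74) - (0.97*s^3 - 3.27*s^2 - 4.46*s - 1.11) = -0.76*s^3 + 6.87*s^2 + 8.84*s + 2.85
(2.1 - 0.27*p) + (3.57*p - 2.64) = 3.3*p - 0.54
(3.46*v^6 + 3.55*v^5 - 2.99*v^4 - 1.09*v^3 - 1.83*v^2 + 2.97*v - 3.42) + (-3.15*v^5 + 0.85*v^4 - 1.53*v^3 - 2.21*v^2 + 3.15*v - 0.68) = 3.46*v^6 + 0.4*v^5 - 2.14*v^4 - 2.62*v^3 - 4.04*v^2 + 6.12*v - 4.1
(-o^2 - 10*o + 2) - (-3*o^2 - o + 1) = 2*o^2 - 9*o + 1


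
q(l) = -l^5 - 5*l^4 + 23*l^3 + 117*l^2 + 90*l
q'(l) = -5*l^4 - 20*l^3 + 69*l^2 + 234*l + 90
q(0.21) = 24.26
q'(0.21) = 141.99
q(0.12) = 12.52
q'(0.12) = 119.04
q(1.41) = 398.65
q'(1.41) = 481.29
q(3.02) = 1305.27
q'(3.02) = 459.21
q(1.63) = 510.36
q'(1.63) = 532.84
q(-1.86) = 51.79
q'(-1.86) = -37.67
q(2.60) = 1081.87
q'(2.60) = 584.83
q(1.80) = 603.83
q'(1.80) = 565.63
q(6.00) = -4536.00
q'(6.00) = -6822.00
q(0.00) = 0.00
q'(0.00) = 90.00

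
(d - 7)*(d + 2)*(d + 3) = d^3 - 2*d^2 - 29*d - 42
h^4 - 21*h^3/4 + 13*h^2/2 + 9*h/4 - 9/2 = (h - 3)*(h - 2)*(h - 1)*(h + 3/4)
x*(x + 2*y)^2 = x^3 + 4*x^2*y + 4*x*y^2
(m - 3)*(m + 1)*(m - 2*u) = m^3 - 2*m^2*u - 2*m^2 + 4*m*u - 3*m + 6*u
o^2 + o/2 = o*(o + 1/2)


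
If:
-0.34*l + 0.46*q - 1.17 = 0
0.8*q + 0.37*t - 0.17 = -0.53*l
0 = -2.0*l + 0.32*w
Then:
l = 0.16*w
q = 0.118260869565217*w + 2.54347826086957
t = -0.484888366627497*w - 5.03995299647474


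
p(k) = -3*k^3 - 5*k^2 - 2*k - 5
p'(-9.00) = -641.00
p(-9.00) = 1795.00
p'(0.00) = -2.00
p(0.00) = -5.00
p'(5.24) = -301.52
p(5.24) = -584.40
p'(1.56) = -39.50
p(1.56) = -31.68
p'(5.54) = -333.62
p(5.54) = -679.63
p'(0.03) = -2.31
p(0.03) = -5.06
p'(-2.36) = -28.53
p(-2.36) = 11.30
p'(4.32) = -213.16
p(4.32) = -348.82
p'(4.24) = -206.20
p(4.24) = -332.04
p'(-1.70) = -11.01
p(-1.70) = -1.31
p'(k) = -9*k^2 - 10*k - 2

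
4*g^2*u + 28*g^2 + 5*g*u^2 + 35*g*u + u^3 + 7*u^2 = (g + u)*(4*g + u)*(u + 7)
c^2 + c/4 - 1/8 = (c - 1/4)*(c + 1/2)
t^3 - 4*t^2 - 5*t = t*(t - 5)*(t + 1)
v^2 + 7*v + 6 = (v + 1)*(v + 6)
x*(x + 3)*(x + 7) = x^3 + 10*x^2 + 21*x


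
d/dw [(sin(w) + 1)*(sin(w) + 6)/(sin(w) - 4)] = (sin(w)^2 - 8*sin(w) - 34)*cos(w)/(sin(w) - 4)^2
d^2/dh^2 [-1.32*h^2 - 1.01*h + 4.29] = -2.64000000000000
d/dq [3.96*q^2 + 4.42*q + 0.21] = 7.92*q + 4.42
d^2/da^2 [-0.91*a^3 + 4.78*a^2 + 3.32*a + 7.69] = 9.56 - 5.46*a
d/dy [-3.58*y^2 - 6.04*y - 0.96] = -7.16*y - 6.04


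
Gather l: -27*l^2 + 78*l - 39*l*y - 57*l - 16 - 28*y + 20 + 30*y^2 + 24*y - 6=-27*l^2 + l*(21 - 39*y) + 30*y^2 - 4*y - 2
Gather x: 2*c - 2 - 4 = 2*c - 6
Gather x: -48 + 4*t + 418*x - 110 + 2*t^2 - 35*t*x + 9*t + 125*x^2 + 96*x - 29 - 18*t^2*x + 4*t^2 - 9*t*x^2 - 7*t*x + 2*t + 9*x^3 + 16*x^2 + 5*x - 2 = 6*t^2 + 15*t + 9*x^3 + x^2*(141 - 9*t) + x*(-18*t^2 - 42*t + 519) - 189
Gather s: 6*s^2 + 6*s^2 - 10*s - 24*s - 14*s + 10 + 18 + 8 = 12*s^2 - 48*s + 36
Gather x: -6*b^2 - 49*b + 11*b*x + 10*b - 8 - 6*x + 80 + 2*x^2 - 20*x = -6*b^2 - 39*b + 2*x^2 + x*(11*b - 26) + 72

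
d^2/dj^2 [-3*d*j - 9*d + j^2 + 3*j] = 2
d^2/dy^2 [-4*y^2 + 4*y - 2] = -8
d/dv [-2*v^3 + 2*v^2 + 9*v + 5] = -6*v^2 + 4*v + 9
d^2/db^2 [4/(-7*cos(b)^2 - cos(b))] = 4*(49*(1 - cos(2*b))^2 - 105*cos(b)/4 + 99*cos(2*b)/2 + 21*cos(3*b)/4 - 297/2)/((7*cos(b) + 1)^3*cos(b)^3)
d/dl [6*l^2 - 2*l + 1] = 12*l - 2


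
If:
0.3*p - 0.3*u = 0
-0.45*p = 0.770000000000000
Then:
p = -1.71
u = -1.71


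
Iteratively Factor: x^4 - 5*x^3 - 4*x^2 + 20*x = (x - 5)*(x^3 - 4*x) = (x - 5)*(x - 2)*(x^2 + 2*x) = (x - 5)*(x - 2)*(x + 2)*(x)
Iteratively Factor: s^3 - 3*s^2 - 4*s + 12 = (s + 2)*(s^2 - 5*s + 6) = (s - 2)*(s + 2)*(s - 3)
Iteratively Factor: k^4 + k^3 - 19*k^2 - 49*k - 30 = (k + 2)*(k^3 - k^2 - 17*k - 15) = (k - 5)*(k + 2)*(k^2 + 4*k + 3) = (k - 5)*(k + 1)*(k + 2)*(k + 3)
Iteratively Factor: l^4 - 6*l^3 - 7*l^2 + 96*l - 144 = (l - 3)*(l^3 - 3*l^2 - 16*l + 48) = (l - 3)^2*(l^2 - 16) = (l - 4)*(l - 3)^2*(l + 4)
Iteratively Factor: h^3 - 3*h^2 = (h - 3)*(h^2) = h*(h - 3)*(h)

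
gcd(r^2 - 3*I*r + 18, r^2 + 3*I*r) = r + 3*I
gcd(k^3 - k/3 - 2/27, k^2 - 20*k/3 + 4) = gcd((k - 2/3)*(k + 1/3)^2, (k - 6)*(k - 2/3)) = k - 2/3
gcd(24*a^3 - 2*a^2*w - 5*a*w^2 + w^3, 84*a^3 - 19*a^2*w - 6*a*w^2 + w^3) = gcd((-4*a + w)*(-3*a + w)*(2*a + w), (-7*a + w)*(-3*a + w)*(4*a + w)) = -3*a + w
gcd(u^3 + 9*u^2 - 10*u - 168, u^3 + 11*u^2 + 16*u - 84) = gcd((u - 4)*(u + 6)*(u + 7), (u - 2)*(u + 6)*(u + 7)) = u^2 + 13*u + 42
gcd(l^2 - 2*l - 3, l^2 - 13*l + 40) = 1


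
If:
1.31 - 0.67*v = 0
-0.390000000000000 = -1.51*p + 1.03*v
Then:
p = 1.59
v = 1.96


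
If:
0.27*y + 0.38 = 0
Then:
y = -1.41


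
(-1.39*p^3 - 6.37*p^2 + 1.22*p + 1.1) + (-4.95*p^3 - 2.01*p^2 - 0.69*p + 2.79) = -6.34*p^3 - 8.38*p^2 + 0.53*p + 3.89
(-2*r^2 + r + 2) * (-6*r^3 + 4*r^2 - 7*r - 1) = 12*r^5 - 14*r^4 + 6*r^3 + 3*r^2 - 15*r - 2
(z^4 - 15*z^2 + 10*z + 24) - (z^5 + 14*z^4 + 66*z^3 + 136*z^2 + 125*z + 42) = -z^5 - 13*z^4 - 66*z^3 - 151*z^2 - 115*z - 18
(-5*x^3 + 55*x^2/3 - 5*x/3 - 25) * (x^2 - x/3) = -5*x^5 + 20*x^4 - 70*x^3/9 - 220*x^2/9 + 25*x/3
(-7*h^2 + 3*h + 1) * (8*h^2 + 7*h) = -56*h^4 - 25*h^3 + 29*h^2 + 7*h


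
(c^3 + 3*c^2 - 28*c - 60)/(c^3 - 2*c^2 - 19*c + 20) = (c^2 + 8*c + 12)/(c^2 + 3*c - 4)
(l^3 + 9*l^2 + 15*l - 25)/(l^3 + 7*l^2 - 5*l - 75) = (l - 1)/(l - 3)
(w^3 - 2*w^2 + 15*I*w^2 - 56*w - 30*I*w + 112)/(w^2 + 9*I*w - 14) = (w^2 + w*(-2 + 8*I) - 16*I)/(w + 2*I)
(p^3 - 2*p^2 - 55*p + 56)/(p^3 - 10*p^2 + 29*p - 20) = (p^2 - p - 56)/(p^2 - 9*p + 20)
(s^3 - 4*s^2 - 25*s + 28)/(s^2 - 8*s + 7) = s + 4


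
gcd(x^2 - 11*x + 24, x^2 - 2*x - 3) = x - 3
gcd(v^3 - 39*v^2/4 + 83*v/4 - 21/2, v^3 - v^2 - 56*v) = 1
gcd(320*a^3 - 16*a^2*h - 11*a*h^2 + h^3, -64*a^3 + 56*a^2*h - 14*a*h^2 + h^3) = 8*a - h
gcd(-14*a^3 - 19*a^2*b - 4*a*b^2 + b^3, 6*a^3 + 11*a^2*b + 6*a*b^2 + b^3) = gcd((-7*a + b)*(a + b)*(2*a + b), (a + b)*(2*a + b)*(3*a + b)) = 2*a^2 + 3*a*b + b^2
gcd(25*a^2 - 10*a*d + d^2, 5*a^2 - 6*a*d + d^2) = 5*a - d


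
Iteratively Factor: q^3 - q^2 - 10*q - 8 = (q - 4)*(q^2 + 3*q + 2) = (q - 4)*(q + 2)*(q + 1)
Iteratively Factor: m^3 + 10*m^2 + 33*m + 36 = (m + 3)*(m^2 + 7*m + 12) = (m + 3)*(m + 4)*(m + 3)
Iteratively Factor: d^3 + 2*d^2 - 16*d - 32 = (d - 4)*(d^2 + 6*d + 8) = (d - 4)*(d + 4)*(d + 2)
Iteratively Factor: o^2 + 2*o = (o)*(o + 2)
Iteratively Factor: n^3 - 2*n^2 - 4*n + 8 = (n - 2)*(n^2 - 4) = (n - 2)*(n + 2)*(n - 2)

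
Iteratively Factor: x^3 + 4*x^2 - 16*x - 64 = (x + 4)*(x^2 - 16) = (x - 4)*(x + 4)*(x + 4)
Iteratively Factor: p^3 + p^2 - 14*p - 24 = (p + 3)*(p^2 - 2*p - 8) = (p + 2)*(p + 3)*(p - 4)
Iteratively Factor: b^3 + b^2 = (b)*(b^2 + b) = b*(b + 1)*(b)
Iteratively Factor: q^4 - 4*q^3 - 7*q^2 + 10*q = (q - 1)*(q^3 - 3*q^2 - 10*q) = q*(q - 1)*(q^2 - 3*q - 10) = q*(q - 5)*(q - 1)*(q + 2)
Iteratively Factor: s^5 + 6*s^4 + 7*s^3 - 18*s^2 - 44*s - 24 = (s - 2)*(s^4 + 8*s^3 + 23*s^2 + 28*s + 12) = (s - 2)*(s + 3)*(s^3 + 5*s^2 + 8*s + 4) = (s - 2)*(s + 2)*(s + 3)*(s^2 + 3*s + 2) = (s - 2)*(s + 2)^2*(s + 3)*(s + 1)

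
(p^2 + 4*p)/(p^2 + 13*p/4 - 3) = 4*p/(4*p - 3)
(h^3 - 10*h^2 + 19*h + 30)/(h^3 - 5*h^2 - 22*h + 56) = (h^3 - 10*h^2 + 19*h + 30)/(h^3 - 5*h^2 - 22*h + 56)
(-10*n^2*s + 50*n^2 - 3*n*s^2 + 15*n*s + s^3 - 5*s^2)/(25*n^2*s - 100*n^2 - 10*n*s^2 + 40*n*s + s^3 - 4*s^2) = (2*n*s - 10*n + s^2 - 5*s)/(-5*n*s + 20*n + s^2 - 4*s)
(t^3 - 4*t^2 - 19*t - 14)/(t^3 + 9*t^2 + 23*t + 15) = (t^2 - 5*t - 14)/(t^2 + 8*t + 15)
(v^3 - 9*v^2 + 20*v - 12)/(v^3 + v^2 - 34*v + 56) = (v^2 - 7*v + 6)/(v^2 + 3*v - 28)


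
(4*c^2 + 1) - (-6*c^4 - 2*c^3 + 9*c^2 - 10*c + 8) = 6*c^4 + 2*c^3 - 5*c^2 + 10*c - 7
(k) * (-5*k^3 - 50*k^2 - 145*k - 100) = -5*k^4 - 50*k^3 - 145*k^2 - 100*k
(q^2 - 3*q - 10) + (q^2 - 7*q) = 2*q^2 - 10*q - 10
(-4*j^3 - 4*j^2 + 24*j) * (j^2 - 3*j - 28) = -4*j^5 + 8*j^4 + 148*j^3 + 40*j^2 - 672*j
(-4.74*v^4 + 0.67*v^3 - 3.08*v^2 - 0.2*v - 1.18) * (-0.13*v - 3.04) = 0.6162*v^5 + 14.3225*v^4 - 1.6364*v^3 + 9.3892*v^2 + 0.7614*v + 3.5872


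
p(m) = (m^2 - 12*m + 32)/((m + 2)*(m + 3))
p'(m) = (2*m - 12)/((m + 2)*(m + 3)) - (m^2 - 12*m + 32)/((m + 2)*(m + 3)^2) - (m^2 - 12*m + 32)/((m + 2)^2*(m + 3)) = (17*m^2 - 52*m - 232)/(m^4 + 10*m^3 + 37*m^2 + 60*m + 36)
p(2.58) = 0.30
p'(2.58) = -0.39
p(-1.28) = 39.57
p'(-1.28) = -89.71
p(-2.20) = -395.25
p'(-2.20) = -1379.69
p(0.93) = 1.88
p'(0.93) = -2.00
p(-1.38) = 50.24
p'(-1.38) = -126.75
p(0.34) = 3.59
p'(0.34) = -4.06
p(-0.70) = 13.68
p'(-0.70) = -20.95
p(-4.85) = 21.57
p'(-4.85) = 15.11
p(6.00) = -0.06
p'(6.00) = 0.01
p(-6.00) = 11.67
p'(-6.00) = 4.81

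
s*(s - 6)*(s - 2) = s^3 - 8*s^2 + 12*s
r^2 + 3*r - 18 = (r - 3)*(r + 6)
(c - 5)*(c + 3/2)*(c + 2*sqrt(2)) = c^3 - 7*c^2/2 + 2*sqrt(2)*c^2 - 7*sqrt(2)*c - 15*c/2 - 15*sqrt(2)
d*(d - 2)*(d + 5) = d^3 + 3*d^2 - 10*d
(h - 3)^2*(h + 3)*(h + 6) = h^4 + 3*h^3 - 27*h^2 - 27*h + 162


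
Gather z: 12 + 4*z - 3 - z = 3*z + 9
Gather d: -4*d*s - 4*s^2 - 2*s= -4*d*s - 4*s^2 - 2*s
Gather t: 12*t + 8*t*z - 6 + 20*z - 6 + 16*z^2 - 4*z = t*(8*z + 12) + 16*z^2 + 16*z - 12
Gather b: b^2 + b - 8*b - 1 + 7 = b^2 - 7*b + 6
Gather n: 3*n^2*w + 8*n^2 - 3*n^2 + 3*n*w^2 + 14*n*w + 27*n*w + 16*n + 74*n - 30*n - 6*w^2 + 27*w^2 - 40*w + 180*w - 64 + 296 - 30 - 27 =n^2*(3*w + 5) + n*(3*w^2 + 41*w + 60) + 21*w^2 + 140*w + 175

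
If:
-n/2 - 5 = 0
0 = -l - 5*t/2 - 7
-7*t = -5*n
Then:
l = 76/7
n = -10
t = -50/7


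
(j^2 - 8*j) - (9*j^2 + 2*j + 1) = -8*j^2 - 10*j - 1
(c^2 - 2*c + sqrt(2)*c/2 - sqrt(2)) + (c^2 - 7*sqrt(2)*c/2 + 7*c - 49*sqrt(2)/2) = 2*c^2 - 3*sqrt(2)*c + 5*c - 51*sqrt(2)/2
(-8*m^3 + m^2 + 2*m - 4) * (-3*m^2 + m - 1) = 24*m^5 - 11*m^4 + 3*m^3 + 13*m^2 - 6*m + 4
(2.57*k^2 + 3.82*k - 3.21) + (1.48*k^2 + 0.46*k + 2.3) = 4.05*k^2 + 4.28*k - 0.91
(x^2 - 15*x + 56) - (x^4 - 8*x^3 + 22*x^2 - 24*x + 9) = -x^4 + 8*x^3 - 21*x^2 + 9*x + 47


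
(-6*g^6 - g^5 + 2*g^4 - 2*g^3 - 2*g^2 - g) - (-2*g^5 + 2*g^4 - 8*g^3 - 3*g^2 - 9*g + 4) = -6*g^6 + g^5 + 6*g^3 + g^2 + 8*g - 4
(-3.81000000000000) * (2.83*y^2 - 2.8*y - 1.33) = -10.7823*y^2 + 10.668*y + 5.0673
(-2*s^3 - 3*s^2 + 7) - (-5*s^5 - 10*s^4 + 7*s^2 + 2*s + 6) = 5*s^5 + 10*s^4 - 2*s^3 - 10*s^2 - 2*s + 1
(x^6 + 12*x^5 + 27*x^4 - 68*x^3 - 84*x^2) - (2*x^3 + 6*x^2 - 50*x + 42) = x^6 + 12*x^5 + 27*x^4 - 70*x^3 - 90*x^2 + 50*x - 42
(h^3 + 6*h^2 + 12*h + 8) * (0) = 0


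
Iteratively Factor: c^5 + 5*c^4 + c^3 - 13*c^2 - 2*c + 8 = (c - 1)*(c^4 + 6*c^3 + 7*c^2 - 6*c - 8) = (c - 1)*(c + 4)*(c^3 + 2*c^2 - c - 2) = (c - 1)*(c + 2)*(c + 4)*(c^2 - 1) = (c - 1)*(c + 1)*(c + 2)*(c + 4)*(c - 1)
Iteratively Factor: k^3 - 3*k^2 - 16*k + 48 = (k + 4)*(k^2 - 7*k + 12) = (k - 4)*(k + 4)*(k - 3)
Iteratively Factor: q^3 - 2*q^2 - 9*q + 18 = (q + 3)*(q^2 - 5*q + 6) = (q - 3)*(q + 3)*(q - 2)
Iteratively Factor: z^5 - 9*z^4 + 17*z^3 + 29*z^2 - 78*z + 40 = (z - 1)*(z^4 - 8*z^3 + 9*z^2 + 38*z - 40) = (z - 1)^2*(z^3 - 7*z^2 + 2*z + 40) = (z - 4)*(z - 1)^2*(z^2 - 3*z - 10) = (z - 5)*(z - 4)*(z - 1)^2*(z + 2)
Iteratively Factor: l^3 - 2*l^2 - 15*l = (l)*(l^2 - 2*l - 15) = l*(l + 3)*(l - 5)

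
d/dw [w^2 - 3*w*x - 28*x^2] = 2*w - 3*x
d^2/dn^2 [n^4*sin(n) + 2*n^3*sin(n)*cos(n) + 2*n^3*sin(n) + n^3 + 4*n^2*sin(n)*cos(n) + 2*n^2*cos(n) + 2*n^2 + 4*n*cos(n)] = -n^4*sin(n) - 2*n^3*sin(n) - 4*n^3*sin(2*n) + 8*n^3*cos(n) + 12*n^2*sin(n) - 8*n^2*sin(2*n) + 10*n^2*cos(n) + 12*n^2*cos(2*n) + 6*n*sin(2*n) + 16*n*cos(2*n) - 4*sqrt(2)*n*cos(n + pi/4) + 6*n - 8*sin(n) + 4*sin(2*n) + 4*cos(n) + 4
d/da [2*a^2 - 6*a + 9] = 4*a - 6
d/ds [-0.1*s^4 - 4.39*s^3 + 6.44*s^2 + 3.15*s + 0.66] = -0.4*s^3 - 13.17*s^2 + 12.88*s + 3.15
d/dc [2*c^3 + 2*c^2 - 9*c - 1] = 6*c^2 + 4*c - 9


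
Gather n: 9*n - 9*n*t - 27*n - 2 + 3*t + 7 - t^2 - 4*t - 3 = n*(-9*t - 18) - t^2 - t + 2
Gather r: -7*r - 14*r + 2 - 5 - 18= -21*r - 21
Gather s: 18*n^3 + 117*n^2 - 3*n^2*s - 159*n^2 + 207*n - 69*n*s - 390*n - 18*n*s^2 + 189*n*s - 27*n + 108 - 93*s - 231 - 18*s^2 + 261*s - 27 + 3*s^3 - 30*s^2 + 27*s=18*n^3 - 42*n^2 - 210*n + 3*s^3 + s^2*(-18*n - 48) + s*(-3*n^2 + 120*n + 195) - 150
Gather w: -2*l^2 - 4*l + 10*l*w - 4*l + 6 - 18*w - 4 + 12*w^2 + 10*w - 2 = -2*l^2 - 8*l + 12*w^2 + w*(10*l - 8)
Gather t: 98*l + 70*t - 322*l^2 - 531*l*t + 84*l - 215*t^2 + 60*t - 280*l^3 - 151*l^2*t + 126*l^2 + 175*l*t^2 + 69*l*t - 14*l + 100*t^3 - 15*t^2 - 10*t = -280*l^3 - 196*l^2 + 168*l + 100*t^3 + t^2*(175*l - 230) + t*(-151*l^2 - 462*l + 120)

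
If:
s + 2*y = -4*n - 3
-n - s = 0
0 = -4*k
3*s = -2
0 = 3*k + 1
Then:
No Solution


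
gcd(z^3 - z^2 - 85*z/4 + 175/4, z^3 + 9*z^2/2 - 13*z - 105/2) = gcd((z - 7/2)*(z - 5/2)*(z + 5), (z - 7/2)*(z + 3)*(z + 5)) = z^2 + 3*z/2 - 35/2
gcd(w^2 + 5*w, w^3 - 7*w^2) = w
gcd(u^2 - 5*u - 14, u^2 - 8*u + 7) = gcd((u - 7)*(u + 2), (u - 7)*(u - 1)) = u - 7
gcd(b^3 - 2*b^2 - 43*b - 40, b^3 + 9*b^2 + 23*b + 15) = b^2 + 6*b + 5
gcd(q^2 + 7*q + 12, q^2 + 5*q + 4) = q + 4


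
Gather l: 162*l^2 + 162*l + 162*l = 162*l^2 + 324*l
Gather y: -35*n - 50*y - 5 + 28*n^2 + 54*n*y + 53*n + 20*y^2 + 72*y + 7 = 28*n^2 + 18*n + 20*y^2 + y*(54*n + 22) + 2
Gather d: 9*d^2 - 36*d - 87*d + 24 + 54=9*d^2 - 123*d + 78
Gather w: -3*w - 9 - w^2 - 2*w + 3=-w^2 - 5*w - 6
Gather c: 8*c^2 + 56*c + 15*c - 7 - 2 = 8*c^2 + 71*c - 9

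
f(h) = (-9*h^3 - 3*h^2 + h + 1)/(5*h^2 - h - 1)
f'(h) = (1 - 10*h)*(-9*h^3 - 3*h^2 + h + 1)/(5*h^2 - h - 1)^2 + (-27*h^2 - 6*h + 1)/(5*h^2 - h - 1) = h*(-45*h^3 + 18*h^2 + 25*h - 4)/(25*h^4 - 10*h^3 - 9*h^2 + 2*h + 1)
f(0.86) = -3.31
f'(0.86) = 0.56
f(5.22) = -10.43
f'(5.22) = -1.79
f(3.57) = -7.49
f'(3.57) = -1.77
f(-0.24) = -1.51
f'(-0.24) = 8.99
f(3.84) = -7.97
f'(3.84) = -1.77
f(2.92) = -6.35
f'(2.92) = -1.75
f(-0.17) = -1.15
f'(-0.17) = 2.72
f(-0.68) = 0.88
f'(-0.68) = -0.25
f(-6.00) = 9.90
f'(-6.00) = -1.79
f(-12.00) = 20.67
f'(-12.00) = -1.80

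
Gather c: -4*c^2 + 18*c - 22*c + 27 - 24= -4*c^2 - 4*c + 3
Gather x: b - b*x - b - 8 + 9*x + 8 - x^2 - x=-x^2 + x*(8 - b)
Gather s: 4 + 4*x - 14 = 4*x - 10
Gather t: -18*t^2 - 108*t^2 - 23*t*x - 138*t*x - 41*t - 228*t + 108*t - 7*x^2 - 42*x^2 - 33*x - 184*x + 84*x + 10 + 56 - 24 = -126*t^2 + t*(-161*x - 161) - 49*x^2 - 133*x + 42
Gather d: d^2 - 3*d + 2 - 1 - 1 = d^2 - 3*d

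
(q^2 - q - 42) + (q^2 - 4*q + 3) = 2*q^2 - 5*q - 39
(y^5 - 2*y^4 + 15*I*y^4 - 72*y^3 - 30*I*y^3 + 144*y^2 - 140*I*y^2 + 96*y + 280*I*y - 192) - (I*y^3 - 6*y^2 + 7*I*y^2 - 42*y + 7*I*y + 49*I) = y^5 - 2*y^4 + 15*I*y^4 - 72*y^3 - 31*I*y^3 + 150*y^2 - 147*I*y^2 + 138*y + 273*I*y - 192 - 49*I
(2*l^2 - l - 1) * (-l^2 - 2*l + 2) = -2*l^4 - 3*l^3 + 7*l^2 - 2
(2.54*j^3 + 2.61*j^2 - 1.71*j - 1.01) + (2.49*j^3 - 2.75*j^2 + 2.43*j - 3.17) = 5.03*j^3 - 0.14*j^2 + 0.72*j - 4.18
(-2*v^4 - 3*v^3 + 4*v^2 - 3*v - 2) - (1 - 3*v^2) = -2*v^4 - 3*v^3 + 7*v^2 - 3*v - 3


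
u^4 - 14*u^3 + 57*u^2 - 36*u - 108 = (u - 6)^2*(u - 3)*(u + 1)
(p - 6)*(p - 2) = p^2 - 8*p + 12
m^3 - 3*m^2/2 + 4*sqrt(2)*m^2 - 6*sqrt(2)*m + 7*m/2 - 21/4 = (m - 3/2)*(m + sqrt(2)/2)*(m + 7*sqrt(2)/2)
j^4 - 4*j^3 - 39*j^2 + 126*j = j*(j - 7)*(j - 3)*(j + 6)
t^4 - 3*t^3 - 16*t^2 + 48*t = t*(t - 4)*(t - 3)*(t + 4)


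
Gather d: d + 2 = d + 2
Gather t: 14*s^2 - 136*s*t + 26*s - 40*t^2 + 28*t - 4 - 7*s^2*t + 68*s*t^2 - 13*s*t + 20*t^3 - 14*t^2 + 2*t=14*s^2 + 26*s + 20*t^3 + t^2*(68*s - 54) + t*(-7*s^2 - 149*s + 30) - 4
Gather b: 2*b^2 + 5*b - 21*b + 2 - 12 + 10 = 2*b^2 - 16*b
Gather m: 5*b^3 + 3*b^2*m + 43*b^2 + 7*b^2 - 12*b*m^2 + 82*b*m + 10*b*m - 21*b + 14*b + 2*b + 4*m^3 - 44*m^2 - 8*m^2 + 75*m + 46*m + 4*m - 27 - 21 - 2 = 5*b^3 + 50*b^2 - 5*b + 4*m^3 + m^2*(-12*b - 52) + m*(3*b^2 + 92*b + 125) - 50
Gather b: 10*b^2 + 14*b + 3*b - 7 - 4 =10*b^2 + 17*b - 11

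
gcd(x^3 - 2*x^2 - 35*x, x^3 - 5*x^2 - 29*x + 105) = x^2 - 2*x - 35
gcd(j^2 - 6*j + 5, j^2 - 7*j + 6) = j - 1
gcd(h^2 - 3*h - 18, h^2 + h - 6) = h + 3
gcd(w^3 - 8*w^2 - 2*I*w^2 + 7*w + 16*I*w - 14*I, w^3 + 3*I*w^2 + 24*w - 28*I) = w - 2*I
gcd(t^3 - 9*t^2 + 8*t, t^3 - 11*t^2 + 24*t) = t^2 - 8*t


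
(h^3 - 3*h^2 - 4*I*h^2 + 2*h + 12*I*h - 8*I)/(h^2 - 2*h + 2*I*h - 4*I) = (h^2 - h*(1 + 4*I) + 4*I)/(h + 2*I)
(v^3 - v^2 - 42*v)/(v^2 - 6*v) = (v^2 - v - 42)/(v - 6)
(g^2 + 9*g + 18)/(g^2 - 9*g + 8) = (g^2 + 9*g + 18)/(g^2 - 9*g + 8)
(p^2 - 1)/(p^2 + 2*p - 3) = (p + 1)/(p + 3)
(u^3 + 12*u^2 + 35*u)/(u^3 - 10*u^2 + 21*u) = (u^2 + 12*u + 35)/(u^2 - 10*u + 21)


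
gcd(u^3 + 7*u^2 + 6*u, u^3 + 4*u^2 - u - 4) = u + 1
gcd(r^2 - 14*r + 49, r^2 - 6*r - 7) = r - 7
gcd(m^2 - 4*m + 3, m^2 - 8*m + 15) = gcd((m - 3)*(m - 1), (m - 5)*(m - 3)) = m - 3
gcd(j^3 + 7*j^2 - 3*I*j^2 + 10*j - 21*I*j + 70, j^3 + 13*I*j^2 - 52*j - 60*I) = j + 2*I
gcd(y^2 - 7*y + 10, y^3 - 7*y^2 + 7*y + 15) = y - 5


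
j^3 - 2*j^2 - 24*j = j*(j - 6)*(j + 4)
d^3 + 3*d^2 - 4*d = d*(d - 1)*(d + 4)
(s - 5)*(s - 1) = s^2 - 6*s + 5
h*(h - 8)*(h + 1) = h^3 - 7*h^2 - 8*h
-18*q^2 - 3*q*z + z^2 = (-6*q + z)*(3*q + z)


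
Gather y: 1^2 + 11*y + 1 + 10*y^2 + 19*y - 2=10*y^2 + 30*y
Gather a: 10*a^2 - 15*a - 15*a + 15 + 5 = 10*a^2 - 30*a + 20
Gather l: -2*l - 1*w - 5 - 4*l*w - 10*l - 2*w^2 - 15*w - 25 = l*(-4*w - 12) - 2*w^2 - 16*w - 30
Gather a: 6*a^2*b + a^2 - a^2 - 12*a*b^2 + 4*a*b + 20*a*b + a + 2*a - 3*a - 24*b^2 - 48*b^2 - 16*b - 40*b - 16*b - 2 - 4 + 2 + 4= 6*a^2*b + a*(-12*b^2 + 24*b) - 72*b^2 - 72*b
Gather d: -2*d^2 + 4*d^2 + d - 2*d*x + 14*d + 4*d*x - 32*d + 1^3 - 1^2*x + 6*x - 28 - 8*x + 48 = 2*d^2 + d*(2*x - 17) - 3*x + 21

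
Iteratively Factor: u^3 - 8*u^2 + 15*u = (u - 3)*(u^2 - 5*u) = u*(u - 3)*(u - 5)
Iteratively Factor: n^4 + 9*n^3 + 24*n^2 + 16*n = (n + 4)*(n^3 + 5*n^2 + 4*n) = n*(n + 4)*(n^2 + 5*n + 4) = n*(n + 1)*(n + 4)*(n + 4)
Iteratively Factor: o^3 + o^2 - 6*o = (o + 3)*(o^2 - 2*o) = (o - 2)*(o + 3)*(o)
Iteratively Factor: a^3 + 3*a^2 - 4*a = (a + 4)*(a^2 - a) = (a - 1)*(a + 4)*(a)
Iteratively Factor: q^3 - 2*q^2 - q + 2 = (q - 2)*(q^2 - 1) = (q - 2)*(q - 1)*(q + 1)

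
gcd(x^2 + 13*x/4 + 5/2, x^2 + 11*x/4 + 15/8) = x + 5/4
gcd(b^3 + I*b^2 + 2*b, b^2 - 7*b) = b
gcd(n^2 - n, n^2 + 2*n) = n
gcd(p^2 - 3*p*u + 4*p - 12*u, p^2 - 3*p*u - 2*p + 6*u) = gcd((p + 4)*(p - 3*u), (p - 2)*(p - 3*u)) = p - 3*u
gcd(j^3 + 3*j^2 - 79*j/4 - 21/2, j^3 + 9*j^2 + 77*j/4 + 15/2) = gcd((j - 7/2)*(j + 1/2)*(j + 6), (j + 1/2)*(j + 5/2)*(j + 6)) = j^2 + 13*j/2 + 3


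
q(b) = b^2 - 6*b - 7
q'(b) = 2*b - 6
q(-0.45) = -4.10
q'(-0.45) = -6.90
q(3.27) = -15.93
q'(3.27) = 0.54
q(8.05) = 9.50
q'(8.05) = 10.10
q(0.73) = -10.85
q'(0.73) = -4.54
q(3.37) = -15.86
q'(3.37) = 0.74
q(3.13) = -15.98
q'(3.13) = 0.26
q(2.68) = -15.90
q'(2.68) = -0.64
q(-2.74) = 16.95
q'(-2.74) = -11.48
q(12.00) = 65.00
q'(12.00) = 18.00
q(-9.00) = 128.00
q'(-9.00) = -24.00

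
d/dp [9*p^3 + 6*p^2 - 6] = 3*p*(9*p + 4)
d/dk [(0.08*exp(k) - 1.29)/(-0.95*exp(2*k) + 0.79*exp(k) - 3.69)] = (0.076*exp(2*k) - 2.451*exp(k) + 0.7239)*exp(k)/(0.9025*exp(4*k) - 1.501*exp(3*k) + 7.6351*exp(2*k) - 5.8302*exp(k) + 13.6161)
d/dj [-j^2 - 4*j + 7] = -2*j - 4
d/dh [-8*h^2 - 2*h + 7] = -16*h - 2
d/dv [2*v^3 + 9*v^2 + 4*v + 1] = 6*v^2 + 18*v + 4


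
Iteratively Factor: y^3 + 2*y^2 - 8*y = (y + 4)*(y^2 - 2*y) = y*(y + 4)*(y - 2)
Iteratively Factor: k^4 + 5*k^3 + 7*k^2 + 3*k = (k)*(k^3 + 5*k^2 + 7*k + 3) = k*(k + 1)*(k^2 + 4*k + 3) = k*(k + 1)^2*(k + 3)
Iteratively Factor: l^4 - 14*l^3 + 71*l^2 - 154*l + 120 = (l - 4)*(l^3 - 10*l^2 + 31*l - 30) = (l - 5)*(l - 4)*(l^2 - 5*l + 6) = (l - 5)*(l - 4)*(l - 3)*(l - 2)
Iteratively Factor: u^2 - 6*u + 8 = (u - 2)*(u - 4)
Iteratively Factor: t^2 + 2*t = (t)*(t + 2)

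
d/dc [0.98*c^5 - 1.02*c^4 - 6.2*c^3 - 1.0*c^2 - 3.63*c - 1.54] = 4.9*c^4 - 4.08*c^3 - 18.6*c^2 - 2.0*c - 3.63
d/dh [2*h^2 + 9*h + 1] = 4*h + 9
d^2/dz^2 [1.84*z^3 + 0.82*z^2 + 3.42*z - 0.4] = 11.04*z + 1.64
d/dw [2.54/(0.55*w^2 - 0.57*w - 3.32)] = (1.4478 - 2.794*w)/(-0.55*w^2 + 0.57*w + 3.32)^2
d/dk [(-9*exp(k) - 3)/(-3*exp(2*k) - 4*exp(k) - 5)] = (-27*exp(2*k) - 18*exp(k) + 33)*exp(k)/(9*exp(4*k) + 24*exp(3*k) + 46*exp(2*k) + 40*exp(k) + 25)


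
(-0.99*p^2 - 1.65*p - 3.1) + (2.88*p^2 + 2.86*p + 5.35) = 1.89*p^2 + 1.21*p + 2.25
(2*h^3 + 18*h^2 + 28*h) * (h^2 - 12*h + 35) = 2*h^5 - 6*h^4 - 118*h^3 + 294*h^2 + 980*h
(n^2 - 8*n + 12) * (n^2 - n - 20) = n^4 - 9*n^3 + 148*n - 240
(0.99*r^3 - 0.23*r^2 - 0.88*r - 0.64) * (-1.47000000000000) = -1.4553*r^3 + 0.3381*r^2 + 1.2936*r + 0.9408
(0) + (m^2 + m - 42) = m^2 + m - 42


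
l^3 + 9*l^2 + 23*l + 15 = (l + 1)*(l + 3)*(l + 5)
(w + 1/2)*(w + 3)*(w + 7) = w^3 + 21*w^2/2 + 26*w + 21/2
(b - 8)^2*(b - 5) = b^3 - 21*b^2 + 144*b - 320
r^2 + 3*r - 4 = (r - 1)*(r + 4)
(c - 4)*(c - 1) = c^2 - 5*c + 4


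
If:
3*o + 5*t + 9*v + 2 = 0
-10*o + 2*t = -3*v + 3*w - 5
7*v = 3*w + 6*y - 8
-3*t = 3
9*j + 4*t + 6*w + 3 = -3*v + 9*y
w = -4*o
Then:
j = -95/6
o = -4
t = -1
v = 5/3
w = 16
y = -85/18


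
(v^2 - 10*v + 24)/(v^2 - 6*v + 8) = (v - 6)/(v - 2)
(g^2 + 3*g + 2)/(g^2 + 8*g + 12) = (g + 1)/(g + 6)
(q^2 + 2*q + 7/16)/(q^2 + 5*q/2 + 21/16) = (4*q + 1)/(4*q + 3)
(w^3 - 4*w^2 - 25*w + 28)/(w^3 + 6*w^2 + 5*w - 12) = (w - 7)/(w + 3)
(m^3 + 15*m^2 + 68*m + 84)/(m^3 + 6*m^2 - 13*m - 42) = (m + 6)/(m - 3)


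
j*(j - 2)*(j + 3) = j^3 + j^2 - 6*j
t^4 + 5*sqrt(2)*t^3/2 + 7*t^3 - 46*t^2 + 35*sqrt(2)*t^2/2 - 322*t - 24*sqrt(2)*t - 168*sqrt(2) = (t + 7)*(t - 4*sqrt(2))*(t + sqrt(2)/2)*(t + 6*sqrt(2))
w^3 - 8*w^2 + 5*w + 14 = (w - 7)*(w - 2)*(w + 1)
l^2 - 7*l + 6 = (l - 6)*(l - 1)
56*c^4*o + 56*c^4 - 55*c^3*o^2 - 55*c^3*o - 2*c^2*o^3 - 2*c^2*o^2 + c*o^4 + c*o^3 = (-8*c + o)*(-c + o)*(7*c + o)*(c*o + c)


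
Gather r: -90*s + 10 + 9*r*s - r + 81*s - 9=r*(9*s - 1) - 9*s + 1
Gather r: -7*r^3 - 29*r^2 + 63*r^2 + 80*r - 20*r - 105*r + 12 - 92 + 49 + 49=-7*r^3 + 34*r^2 - 45*r + 18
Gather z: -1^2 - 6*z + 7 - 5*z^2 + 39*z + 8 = -5*z^2 + 33*z + 14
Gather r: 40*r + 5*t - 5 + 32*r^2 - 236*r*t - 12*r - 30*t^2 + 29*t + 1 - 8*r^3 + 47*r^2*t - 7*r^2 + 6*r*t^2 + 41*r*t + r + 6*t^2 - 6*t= -8*r^3 + r^2*(47*t + 25) + r*(6*t^2 - 195*t + 29) - 24*t^2 + 28*t - 4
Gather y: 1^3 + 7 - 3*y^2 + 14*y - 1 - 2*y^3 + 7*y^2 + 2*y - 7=-2*y^3 + 4*y^2 + 16*y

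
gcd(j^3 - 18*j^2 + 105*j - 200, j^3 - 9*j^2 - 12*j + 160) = j^2 - 13*j + 40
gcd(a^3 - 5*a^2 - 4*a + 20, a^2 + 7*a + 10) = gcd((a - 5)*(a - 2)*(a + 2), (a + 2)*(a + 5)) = a + 2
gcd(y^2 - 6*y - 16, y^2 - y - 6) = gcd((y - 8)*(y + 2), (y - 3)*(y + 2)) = y + 2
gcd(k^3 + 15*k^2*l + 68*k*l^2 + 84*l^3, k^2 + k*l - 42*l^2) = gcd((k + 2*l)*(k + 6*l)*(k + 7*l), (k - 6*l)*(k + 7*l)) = k + 7*l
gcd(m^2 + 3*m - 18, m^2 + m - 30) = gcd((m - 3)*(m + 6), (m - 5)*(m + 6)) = m + 6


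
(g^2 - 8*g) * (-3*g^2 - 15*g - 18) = -3*g^4 + 9*g^3 + 102*g^2 + 144*g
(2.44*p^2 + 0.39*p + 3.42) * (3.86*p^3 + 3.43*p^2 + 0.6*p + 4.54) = 9.4184*p^5 + 9.8746*p^4 + 16.0029*p^3 + 23.0422*p^2 + 3.8226*p + 15.5268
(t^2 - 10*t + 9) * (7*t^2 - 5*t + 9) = 7*t^4 - 75*t^3 + 122*t^2 - 135*t + 81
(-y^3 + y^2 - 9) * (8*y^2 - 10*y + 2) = -8*y^5 + 18*y^4 - 12*y^3 - 70*y^2 + 90*y - 18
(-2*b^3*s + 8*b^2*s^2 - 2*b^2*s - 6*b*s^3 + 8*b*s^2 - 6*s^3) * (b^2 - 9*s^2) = -2*b^5*s + 8*b^4*s^2 - 2*b^4*s + 12*b^3*s^3 + 8*b^3*s^2 - 72*b^2*s^4 + 12*b^2*s^3 + 54*b*s^5 - 72*b*s^4 + 54*s^5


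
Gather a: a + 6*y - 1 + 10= a + 6*y + 9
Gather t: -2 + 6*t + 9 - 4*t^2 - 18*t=-4*t^2 - 12*t + 7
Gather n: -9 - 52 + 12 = -49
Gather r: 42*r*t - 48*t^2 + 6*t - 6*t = 42*r*t - 48*t^2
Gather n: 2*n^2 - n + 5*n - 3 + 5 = 2*n^2 + 4*n + 2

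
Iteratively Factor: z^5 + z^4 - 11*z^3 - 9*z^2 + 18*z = (z + 3)*(z^4 - 2*z^3 - 5*z^2 + 6*z) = (z - 1)*(z + 3)*(z^3 - z^2 - 6*z) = (z - 3)*(z - 1)*(z + 3)*(z^2 + 2*z) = z*(z - 3)*(z - 1)*(z + 3)*(z + 2)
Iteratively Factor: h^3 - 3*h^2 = (h)*(h^2 - 3*h) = h*(h - 3)*(h)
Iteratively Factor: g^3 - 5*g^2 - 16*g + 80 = (g - 5)*(g^2 - 16) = (g - 5)*(g + 4)*(g - 4)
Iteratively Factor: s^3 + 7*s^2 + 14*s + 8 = (s + 1)*(s^2 + 6*s + 8) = (s + 1)*(s + 4)*(s + 2)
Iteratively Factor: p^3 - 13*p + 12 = (p + 4)*(p^2 - 4*p + 3) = (p - 3)*(p + 4)*(p - 1)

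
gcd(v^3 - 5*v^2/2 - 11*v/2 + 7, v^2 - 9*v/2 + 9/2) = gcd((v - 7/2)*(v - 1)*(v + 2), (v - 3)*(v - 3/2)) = 1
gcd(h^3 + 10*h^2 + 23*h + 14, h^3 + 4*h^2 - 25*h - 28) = h^2 + 8*h + 7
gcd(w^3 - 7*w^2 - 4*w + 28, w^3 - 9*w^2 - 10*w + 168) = w - 7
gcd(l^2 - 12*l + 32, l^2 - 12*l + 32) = l^2 - 12*l + 32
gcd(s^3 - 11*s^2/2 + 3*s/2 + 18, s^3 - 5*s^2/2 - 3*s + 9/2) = s^2 - 3*s/2 - 9/2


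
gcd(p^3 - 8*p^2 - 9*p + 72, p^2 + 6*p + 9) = p + 3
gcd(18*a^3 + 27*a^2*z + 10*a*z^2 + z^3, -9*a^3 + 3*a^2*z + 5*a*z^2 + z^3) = 3*a + z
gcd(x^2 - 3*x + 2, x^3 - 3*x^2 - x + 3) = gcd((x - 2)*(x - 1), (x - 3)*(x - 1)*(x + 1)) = x - 1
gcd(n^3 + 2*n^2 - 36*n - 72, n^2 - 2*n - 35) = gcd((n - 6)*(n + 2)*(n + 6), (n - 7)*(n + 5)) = 1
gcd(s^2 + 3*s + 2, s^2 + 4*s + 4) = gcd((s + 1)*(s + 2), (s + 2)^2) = s + 2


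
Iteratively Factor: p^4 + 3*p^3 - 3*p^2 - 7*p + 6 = (p - 1)*(p^3 + 4*p^2 + p - 6) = (p - 1)^2*(p^2 + 5*p + 6) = (p - 1)^2*(p + 2)*(p + 3)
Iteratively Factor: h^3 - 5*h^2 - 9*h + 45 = (h + 3)*(h^2 - 8*h + 15) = (h - 5)*(h + 3)*(h - 3)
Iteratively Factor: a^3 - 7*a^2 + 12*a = (a - 3)*(a^2 - 4*a) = a*(a - 3)*(a - 4)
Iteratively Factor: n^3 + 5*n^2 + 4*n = (n + 4)*(n^2 + n) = (n + 1)*(n + 4)*(n)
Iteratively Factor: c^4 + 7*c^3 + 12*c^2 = (c + 4)*(c^3 + 3*c^2) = c*(c + 4)*(c^2 + 3*c) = c*(c + 3)*(c + 4)*(c)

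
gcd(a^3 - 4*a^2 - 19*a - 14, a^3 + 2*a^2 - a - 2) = a^2 + 3*a + 2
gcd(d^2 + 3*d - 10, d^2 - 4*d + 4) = d - 2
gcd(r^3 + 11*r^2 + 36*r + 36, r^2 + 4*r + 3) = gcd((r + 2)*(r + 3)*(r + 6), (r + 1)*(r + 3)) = r + 3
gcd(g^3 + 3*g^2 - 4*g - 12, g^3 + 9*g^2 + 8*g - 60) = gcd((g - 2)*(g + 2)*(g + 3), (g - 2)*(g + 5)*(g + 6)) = g - 2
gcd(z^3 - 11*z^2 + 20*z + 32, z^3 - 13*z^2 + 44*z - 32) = z^2 - 12*z + 32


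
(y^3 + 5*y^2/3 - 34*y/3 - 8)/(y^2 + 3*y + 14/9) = 3*(y^2 + y - 12)/(3*y + 7)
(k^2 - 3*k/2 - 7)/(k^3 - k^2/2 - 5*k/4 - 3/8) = 4*(-2*k^2 + 3*k + 14)/(-8*k^3 + 4*k^2 + 10*k + 3)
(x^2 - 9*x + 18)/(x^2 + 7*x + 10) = (x^2 - 9*x + 18)/(x^2 + 7*x + 10)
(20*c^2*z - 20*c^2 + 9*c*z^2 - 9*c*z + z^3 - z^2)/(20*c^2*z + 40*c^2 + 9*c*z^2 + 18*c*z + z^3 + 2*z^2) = (z - 1)/(z + 2)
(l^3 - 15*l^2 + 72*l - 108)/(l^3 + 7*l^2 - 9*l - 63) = (l^2 - 12*l + 36)/(l^2 + 10*l + 21)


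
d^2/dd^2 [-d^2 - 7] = -2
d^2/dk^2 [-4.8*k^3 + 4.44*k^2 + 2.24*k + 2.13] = 8.88 - 28.8*k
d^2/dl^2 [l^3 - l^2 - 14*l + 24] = 6*l - 2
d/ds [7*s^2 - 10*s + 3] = 14*s - 10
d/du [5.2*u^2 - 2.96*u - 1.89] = 10.4*u - 2.96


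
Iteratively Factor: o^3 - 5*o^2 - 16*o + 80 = (o - 4)*(o^2 - o - 20) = (o - 4)*(o + 4)*(o - 5)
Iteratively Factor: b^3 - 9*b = (b + 3)*(b^2 - 3*b) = (b - 3)*(b + 3)*(b)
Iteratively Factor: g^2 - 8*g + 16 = (g - 4)*(g - 4)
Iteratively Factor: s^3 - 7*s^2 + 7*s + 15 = (s + 1)*(s^2 - 8*s + 15) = (s - 5)*(s + 1)*(s - 3)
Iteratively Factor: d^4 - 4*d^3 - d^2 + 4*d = (d + 1)*(d^3 - 5*d^2 + 4*d) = d*(d + 1)*(d^2 - 5*d + 4) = d*(d - 1)*(d + 1)*(d - 4)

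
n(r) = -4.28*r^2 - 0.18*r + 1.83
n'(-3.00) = 25.50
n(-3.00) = -36.15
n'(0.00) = -0.18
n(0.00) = 1.83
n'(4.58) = -39.38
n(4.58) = -88.77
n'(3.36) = -28.94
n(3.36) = -47.09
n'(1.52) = -13.19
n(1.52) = -8.33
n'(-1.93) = 16.34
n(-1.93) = -13.77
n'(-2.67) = 22.68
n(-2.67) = -28.20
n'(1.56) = -13.53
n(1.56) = -8.87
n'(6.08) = -52.22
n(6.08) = -157.48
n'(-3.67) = 31.24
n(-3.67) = -55.16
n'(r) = -8.56*r - 0.18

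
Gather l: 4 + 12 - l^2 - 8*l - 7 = -l^2 - 8*l + 9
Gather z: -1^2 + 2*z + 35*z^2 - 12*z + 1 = 35*z^2 - 10*z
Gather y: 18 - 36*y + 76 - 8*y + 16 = 110 - 44*y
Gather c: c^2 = c^2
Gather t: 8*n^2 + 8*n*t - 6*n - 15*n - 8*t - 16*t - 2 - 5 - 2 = 8*n^2 - 21*n + t*(8*n - 24) - 9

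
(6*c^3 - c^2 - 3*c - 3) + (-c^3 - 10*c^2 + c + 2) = 5*c^3 - 11*c^2 - 2*c - 1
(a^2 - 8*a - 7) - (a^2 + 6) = -8*a - 13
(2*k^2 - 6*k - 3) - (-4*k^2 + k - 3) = 6*k^2 - 7*k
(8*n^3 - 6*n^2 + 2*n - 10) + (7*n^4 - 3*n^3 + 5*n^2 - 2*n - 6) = 7*n^4 + 5*n^3 - n^2 - 16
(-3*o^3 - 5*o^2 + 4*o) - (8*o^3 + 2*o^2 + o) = -11*o^3 - 7*o^2 + 3*o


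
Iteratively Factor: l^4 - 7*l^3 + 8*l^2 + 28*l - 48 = (l - 4)*(l^3 - 3*l^2 - 4*l + 12) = (l - 4)*(l - 3)*(l^2 - 4) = (l - 4)*(l - 3)*(l + 2)*(l - 2)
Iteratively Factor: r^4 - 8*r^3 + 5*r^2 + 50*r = (r + 2)*(r^3 - 10*r^2 + 25*r) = (r - 5)*(r + 2)*(r^2 - 5*r) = r*(r - 5)*(r + 2)*(r - 5)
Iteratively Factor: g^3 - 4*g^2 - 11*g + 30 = (g - 5)*(g^2 + g - 6) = (g - 5)*(g + 3)*(g - 2)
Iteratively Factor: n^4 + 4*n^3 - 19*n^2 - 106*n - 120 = (n + 3)*(n^3 + n^2 - 22*n - 40) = (n - 5)*(n + 3)*(n^2 + 6*n + 8) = (n - 5)*(n + 2)*(n + 3)*(n + 4)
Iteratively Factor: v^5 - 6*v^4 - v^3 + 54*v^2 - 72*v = (v - 4)*(v^4 - 2*v^3 - 9*v^2 + 18*v) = v*(v - 4)*(v^3 - 2*v^2 - 9*v + 18) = v*(v - 4)*(v - 3)*(v^2 + v - 6) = v*(v - 4)*(v - 3)*(v - 2)*(v + 3)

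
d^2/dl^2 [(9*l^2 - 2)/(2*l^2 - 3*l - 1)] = 2*(54*l^3 + 30*l^2 + 36*l - 13)/(8*l^6 - 36*l^5 + 42*l^4 + 9*l^3 - 21*l^2 - 9*l - 1)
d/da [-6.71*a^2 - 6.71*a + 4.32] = -13.42*a - 6.71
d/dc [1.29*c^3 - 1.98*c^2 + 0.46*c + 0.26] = 3.87*c^2 - 3.96*c + 0.46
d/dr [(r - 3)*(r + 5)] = 2*r + 2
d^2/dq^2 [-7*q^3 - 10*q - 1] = -42*q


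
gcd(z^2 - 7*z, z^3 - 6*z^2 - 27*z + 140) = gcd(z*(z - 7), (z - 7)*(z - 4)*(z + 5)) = z - 7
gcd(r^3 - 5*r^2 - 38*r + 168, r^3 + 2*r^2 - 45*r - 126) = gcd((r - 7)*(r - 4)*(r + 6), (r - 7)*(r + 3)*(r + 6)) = r^2 - r - 42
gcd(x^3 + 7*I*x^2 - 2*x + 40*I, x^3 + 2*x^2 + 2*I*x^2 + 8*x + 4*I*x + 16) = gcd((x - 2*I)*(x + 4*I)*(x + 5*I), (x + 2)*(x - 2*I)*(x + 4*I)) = x^2 + 2*I*x + 8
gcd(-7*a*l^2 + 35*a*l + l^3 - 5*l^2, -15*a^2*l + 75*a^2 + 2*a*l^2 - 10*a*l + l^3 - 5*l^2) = l - 5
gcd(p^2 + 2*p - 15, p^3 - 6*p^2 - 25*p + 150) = p + 5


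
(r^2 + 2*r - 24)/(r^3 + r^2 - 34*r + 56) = (r + 6)/(r^2 + 5*r - 14)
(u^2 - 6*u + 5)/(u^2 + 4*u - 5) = (u - 5)/(u + 5)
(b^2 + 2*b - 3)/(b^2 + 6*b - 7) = (b + 3)/(b + 7)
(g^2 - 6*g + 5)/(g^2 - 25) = (g - 1)/(g + 5)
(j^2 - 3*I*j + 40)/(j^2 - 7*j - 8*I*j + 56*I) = (j + 5*I)/(j - 7)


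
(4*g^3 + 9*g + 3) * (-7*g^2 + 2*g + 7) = -28*g^5 + 8*g^4 - 35*g^3 - 3*g^2 + 69*g + 21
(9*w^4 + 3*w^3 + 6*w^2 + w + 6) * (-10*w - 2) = -90*w^5 - 48*w^4 - 66*w^3 - 22*w^2 - 62*w - 12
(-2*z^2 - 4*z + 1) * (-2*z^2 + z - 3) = 4*z^4 + 6*z^3 + 13*z - 3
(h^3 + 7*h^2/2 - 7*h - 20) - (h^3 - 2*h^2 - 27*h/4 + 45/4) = 11*h^2/2 - h/4 - 125/4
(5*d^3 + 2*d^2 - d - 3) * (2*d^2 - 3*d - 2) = 10*d^5 - 11*d^4 - 18*d^3 - 7*d^2 + 11*d + 6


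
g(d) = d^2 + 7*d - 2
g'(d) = 2*d + 7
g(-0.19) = -3.29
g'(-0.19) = 6.62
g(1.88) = 14.69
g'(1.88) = 10.76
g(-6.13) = -7.33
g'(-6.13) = -5.26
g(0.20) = -0.56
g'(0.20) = 7.40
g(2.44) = 21.03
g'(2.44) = 11.88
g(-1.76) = -11.22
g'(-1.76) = 3.48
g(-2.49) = -13.23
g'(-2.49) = 2.02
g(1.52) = 10.95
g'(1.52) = 10.04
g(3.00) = 28.00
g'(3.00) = 13.00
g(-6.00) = -8.00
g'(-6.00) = -5.00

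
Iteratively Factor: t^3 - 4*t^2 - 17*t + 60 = (t - 5)*(t^2 + t - 12) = (t - 5)*(t + 4)*(t - 3)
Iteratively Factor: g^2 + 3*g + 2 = (g + 2)*(g + 1)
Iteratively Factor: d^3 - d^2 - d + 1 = (d - 1)*(d^2 - 1) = (d - 1)^2*(d + 1)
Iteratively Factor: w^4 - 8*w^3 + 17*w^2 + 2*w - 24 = (w + 1)*(w^3 - 9*w^2 + 26*w - 24) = (w - 2)*(w + 1)*(w^2 - 7*w + 12) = (w - 4)*(w - 2)*(w + 1)*(w - 3)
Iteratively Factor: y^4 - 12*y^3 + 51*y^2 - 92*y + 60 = (y - 3)*(y^3 - 9*y^2 + 24*y - 20) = (y - 3)*(y - 2)*(y^2 - 7*y + 10) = (y - 5)*(y - 3)*(y - 2)*(y - 2)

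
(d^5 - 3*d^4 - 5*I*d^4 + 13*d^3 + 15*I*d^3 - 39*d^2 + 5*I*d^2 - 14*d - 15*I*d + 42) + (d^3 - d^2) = d^5 - 3*d^4 - 5*I*d^4 + 14*d^3 + 15*I*d^3 - 40*d^2 + 5*I*d^2 - 14*d - 15*I*d + 42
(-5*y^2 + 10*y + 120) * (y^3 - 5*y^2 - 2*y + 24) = -5*y^5 + 35*y^4 + 80*y^3 - 740*y^2 + 2880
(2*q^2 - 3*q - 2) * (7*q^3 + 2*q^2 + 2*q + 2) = 14*q^5 - 17*q^4 - 16*q^3 - 6*q^2 - 10*q - 4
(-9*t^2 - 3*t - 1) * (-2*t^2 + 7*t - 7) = 18*t^4 - 57*t^3 + 44*t^2 + 14*t + 7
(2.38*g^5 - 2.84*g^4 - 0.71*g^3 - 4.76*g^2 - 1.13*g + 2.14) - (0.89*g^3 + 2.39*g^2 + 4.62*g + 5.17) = 2.38*g^5 - 2.84*g^4 - 1.6*g^3 - 7.15*g^2 - 5.75*g - 3.03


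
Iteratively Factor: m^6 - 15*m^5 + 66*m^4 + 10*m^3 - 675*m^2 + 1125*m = (m - 3)*(m^5 - 12*m^4 + 30*m^3 + 100*m^2 - 375*m) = (m - 5)*(m - 3)*(m^4 - 7*m^3 - 5*m^2 + 75*m) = (m - 5)*(m - 3)*(m + 3)*(m^3 - 10*m^2 + 25*m) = m*(m - 5)*(m - 3)*(m + 3)*(m^2 - 10*m + 25) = m*(m - 5)^2*(m - 3)*(m + 3)*(m - 5)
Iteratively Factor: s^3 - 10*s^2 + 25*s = (s - 5)*(s^2 - 5*s) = s*(s - 5)*(s - 5)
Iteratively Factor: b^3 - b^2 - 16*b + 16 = (b - 4)*(b^2 + 3*b - 4) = (b - 4)*(b - 1)*(b + 4)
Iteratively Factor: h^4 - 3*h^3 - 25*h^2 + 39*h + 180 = (h - 5)*(h^3 + 2*h^2 - 15*h - 36) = (h - 5)*(h - 4)*(h^2 + 6*h + 9) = (h - 5)*(h - 4)*(h + 3)*(h + 3)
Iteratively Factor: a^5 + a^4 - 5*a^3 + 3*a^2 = (a)*(a^4 + a^3 - 5*a^2 + 3*a) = a*(a - 1)*(a^3 + 2*a^2 - 3*a) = a^2*(a - 1)*(a^2 + 2*a - 3) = a^2*(a - 1)^2*(a + 3)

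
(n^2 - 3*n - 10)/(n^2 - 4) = (n - 5)/(n - 2)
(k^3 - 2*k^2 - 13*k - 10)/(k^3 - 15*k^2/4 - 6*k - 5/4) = 4*(k + 2)/(4*k + 1)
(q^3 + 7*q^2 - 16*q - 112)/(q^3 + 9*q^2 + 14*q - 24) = (q^2 + 3*q - 28)/(q^2 + 5*q - 6)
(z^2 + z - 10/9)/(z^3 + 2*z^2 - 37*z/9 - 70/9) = (3*z - 2)/(3*z^2 + z - 14)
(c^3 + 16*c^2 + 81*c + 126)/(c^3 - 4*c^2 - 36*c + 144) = (c^2 + 10*c + 21)/(c^2 - 10*c + 24)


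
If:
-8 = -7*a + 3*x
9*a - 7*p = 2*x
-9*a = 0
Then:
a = 0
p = 16/21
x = -8/3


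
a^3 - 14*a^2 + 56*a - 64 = (a - 8)*(a - 4)*(a - 2)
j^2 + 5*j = j*(j + 5)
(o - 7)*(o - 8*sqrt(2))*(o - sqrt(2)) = o^3 - 9*sqrt(2)*o^2 - 7*o^2 + 16*o + 63*sqrt(2)*o - 112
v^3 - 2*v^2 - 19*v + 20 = (v - 5)*(v - 1)*(v + 4)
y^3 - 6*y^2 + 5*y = y*(y - 5)*(y - 1)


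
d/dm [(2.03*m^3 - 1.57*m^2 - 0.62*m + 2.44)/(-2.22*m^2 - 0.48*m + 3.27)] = (-4.5066*m^4 - 1.9488*m^3 + 19.2915*m^2 + 0.565799999999999*m - 0.8562)/(4.9284*m^4 + 2.1312*m^3 - 14.2884*m^2 - 3.1392*m + 10.6929)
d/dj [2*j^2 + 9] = 4*j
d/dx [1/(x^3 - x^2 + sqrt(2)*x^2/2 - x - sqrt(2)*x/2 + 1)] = 2*(-6*x^2 - 2*sqrt(2)*x + 4*x + sqrt(2) + 2)/(2*x^3 - 2*x^2 + sqrt(2)*x^2 - 2*x - sqrt(2)*x + 2)^2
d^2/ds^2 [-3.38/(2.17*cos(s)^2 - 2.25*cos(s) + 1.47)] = (63.664328*(1 - cos(s)^2)^2 - 49.50855*cos(s)^3 + 5.815966*cos(s)^2 + 110.19645*cos(s) - 76.323104)/(2.17*cos(s)^2 - 2.25*cos(s) + 1.47)^3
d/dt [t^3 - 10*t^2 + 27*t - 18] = 3*t^2 - 20*t + 27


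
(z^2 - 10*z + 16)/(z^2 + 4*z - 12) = (z - 8)/(z + 6)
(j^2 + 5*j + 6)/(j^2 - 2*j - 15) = (j + 2)/(j - 5)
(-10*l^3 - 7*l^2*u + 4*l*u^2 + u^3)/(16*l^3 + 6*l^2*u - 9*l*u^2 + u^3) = (5*l + u)/(-8*l + u)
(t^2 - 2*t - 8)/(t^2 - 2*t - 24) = (-t^2 + 2*t + 8)/(-t^2 + 2*t + 24)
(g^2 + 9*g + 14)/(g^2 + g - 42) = (g + 2)/(g - 6)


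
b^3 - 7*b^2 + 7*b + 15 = (b - 5)*(b - 3)*(b + 1)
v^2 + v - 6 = (v - 2)*(v + 3)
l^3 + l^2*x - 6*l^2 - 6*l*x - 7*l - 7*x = (l - 7)*(l + 1)*(l + x)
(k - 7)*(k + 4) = k^2 - 3*k - 28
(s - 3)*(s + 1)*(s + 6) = s^3 + 4*s^2 - 15*s - 18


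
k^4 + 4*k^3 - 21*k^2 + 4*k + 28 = (k - 2)^2*(k + 1)*(k + 7)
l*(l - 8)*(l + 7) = l^3 - l^2 - 56*l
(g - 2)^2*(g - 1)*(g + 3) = g^4 - 2*g^3 - 7*g^2 + 20*g - 12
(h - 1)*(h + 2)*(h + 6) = h^3 + 7*h^2 + 4*h - 12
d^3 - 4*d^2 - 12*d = d*(d - 6)*(d + 2)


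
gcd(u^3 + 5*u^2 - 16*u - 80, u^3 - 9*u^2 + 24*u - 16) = u - 4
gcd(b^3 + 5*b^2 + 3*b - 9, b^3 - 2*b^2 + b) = b - 1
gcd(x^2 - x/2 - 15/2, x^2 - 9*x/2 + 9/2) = x - 3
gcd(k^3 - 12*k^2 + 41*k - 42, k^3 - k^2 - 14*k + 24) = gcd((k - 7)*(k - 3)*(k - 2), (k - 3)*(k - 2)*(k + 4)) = k^2 - 5*k + 6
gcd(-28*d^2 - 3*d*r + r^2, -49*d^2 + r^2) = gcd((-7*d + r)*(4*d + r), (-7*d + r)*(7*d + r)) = -7*d + r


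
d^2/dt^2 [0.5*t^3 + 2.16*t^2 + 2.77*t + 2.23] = 3.0*t + 4.32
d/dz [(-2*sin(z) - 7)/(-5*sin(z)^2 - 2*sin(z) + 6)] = 2*(-35*sin(z) + 5*cos(z)^2 - 18)*cos(z)/(5*sin(z)^2 + 2*sin(z) - 6)^2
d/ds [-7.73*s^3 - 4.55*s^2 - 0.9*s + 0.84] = -23.19*s^2 - 9.1*s - 0.9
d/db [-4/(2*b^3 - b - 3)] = 4*(6*b^2 - 1)/(-2*b^3 + b + 3)^2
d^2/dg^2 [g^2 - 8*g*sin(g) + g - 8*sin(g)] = 8*g*sin(g) + 8*sin(g) - 16*cos(g) + 2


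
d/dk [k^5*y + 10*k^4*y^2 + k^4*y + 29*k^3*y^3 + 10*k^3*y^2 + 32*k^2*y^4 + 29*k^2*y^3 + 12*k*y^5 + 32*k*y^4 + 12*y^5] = y*(5*k^4 + 40*k^3*y + 4*k^3 + 87*k^2*y^2 + 30*k^2*y + 64*k*y^3 + 58*k*y^2 + 12*y^4 + 32*y^3)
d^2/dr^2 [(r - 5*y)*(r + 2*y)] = 2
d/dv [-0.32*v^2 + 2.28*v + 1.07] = 2.28 - 0.64*v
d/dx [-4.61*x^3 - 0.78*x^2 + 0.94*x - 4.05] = -13.83*x^2 - 1.56*x + 0.94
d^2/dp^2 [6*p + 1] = 0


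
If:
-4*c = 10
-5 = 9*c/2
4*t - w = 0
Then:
No Solution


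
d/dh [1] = 0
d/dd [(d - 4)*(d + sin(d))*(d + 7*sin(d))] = (d - 4)*(d + sin(d))*(7*cos(d) + 1) + (d - 4)*(d + 7*sin(d))*(cos(d) + 1) + (d + sin(d))*(d + 7*sin(d))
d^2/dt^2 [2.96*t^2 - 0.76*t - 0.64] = 5.92000000000000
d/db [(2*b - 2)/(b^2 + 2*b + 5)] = 2*(b^2 + 2*b - 2*(b - 1)*(b + 1) + 5)/(b^2 + 2*b + 5)^2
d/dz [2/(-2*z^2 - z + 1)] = 2*(4*z + 1)/(2*z^2 + z - 1)^2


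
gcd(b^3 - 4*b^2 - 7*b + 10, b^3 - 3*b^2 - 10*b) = b^2 - 3*b - 10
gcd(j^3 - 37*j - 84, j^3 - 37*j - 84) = j^3 - 37*j - 84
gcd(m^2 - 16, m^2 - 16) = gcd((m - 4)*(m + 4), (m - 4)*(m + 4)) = m^2 - 16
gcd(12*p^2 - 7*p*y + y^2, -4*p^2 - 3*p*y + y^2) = -4*p + y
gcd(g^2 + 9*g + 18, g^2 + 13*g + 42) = g + 6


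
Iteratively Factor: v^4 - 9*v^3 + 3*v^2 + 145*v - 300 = (v - 5)*(v^3 - 4*v^2 - 17*v + 60) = (v - 5)*(v - 3)*(v^2 - v - 20) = (v - 5)^2*(v - 3)*(v + 4)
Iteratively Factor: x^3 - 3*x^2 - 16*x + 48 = (x + 4)*(x^2 - 7*x + 12) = (x - 3)*(x + 4)*(x - 4)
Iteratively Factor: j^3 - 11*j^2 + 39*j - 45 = (j - 5)*(j^2 - 6*j + 9) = (j - 5)*(j - 3)*(j - 3)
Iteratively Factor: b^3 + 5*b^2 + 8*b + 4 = (b + 2)*(b^2 + 3*b + 2) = (b + 2)^2*(b + 1)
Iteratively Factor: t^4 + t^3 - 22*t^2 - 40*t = (t)*(t^3 + t^2 - 22*t - 40) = t*(t - 5)*(t^2 + 6*t + 8) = t*(t - 5)*(t + 2)*(t + 4)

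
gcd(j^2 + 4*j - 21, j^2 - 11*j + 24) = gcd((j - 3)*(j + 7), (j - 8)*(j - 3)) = j - 3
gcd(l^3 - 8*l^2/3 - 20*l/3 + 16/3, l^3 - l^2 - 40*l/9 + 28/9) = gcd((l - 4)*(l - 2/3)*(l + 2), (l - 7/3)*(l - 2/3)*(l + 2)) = l^2 + 4*l/3 - 4/3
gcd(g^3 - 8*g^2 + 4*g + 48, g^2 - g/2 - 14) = g - 4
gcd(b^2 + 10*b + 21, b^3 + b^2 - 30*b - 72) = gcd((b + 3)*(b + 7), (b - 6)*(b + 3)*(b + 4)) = b + 3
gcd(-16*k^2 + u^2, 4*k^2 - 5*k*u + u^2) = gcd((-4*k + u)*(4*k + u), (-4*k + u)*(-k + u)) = -4*k + u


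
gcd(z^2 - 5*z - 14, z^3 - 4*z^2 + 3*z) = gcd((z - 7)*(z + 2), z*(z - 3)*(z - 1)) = 1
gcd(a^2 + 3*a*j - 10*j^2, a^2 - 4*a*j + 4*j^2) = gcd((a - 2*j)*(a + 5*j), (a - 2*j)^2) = a - 2*j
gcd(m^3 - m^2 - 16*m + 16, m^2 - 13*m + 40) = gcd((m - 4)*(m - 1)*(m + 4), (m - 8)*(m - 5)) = 1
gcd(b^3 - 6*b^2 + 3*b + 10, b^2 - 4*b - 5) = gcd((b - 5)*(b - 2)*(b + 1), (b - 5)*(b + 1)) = b^2 - 4*b - 5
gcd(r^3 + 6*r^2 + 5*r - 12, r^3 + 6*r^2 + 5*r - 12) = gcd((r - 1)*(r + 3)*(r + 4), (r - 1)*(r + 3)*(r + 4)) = r^3 + 6*r^2 + 5*r - 12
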